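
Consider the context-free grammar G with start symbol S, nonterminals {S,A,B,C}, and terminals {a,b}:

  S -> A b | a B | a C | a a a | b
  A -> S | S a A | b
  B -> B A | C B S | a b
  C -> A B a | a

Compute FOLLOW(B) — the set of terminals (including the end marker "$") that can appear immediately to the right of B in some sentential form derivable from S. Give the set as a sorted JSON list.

Compute FIRST by fixpoint:
iter 1:
  A via A→b: +{b}
  B via B→a b: +{a}
  C via C→A B a: +{b}
  C via C→a: +{a}
  S via S→A b: +{b}
  S via S→a B: +{a}
  S: {a,b}  A: {b}  B: {a}  C: {a,b}
iter 2:
  A via A→S: +{a}
  B via B→C B S: +{b}
  S: {a,b}  A: {a,b}  B: {a,b}  C: {a,b}
iter 3: (no change)
  S: {a,b}  A: {a,b}  B: {a,b}  C: {a,b}

Compute FOLLOW by fixpoint:
FOLLOW(S) := {$}
iter 1:
  A→S a A: FOLLOW(S) ⊇ FIRST(a) = {a}; new: +{a}
  B→B A: FOLLOW(B) ⊇ FIRST(A) = {a,b}; new: +{a,b}
  B→B A: FOLLOW(A) ⊇ FOLLOW(B) ⊇ {a,b}; new: +{a,b}
  B→C B S: FOLLOW(C) ⊇ FIRST(B) = {a,b}; new: +{a,b}
  B→C B S: FOLLOW(S) ⊇ FOLLOW(B) ⊇ {a,b}; new: +{b}
  S→a B: FOLLOW(B) ⊇ FOLLOW(S) ⊇ {$,a,b}; new: +{$}
  S→a C: FOLLOW(C) ⊇ FOLLOW(S) ⊇ {$,a,b}; new: +{$}
  FOLLOW[S]={$,a,b}  FOLLOW[A]={a,b}  FOLLOW[B]={$,a,b}  FOLLOW[C]={$,a,b}
iter 2:
  B→B A: FOLLOW(A) ⊇ FOLLOW(B) ⊇ {$,a,b}; new: +{$}
  FOLLOW[S]={$,a,b}  FOLLOW[A]={$,a,b}  FOLLOW[B]={$,a,b}  FOLLOW[C]={$,a,b}
iter 3: done
  FOLLOW[S]={$,a,b}  FOLLOW[A]={$,a,b}  FOLLOW[B]={$,a,b}  FOLLOW[C]={$,a,b}

FOLLOW(B) = ["$", "a", "b"]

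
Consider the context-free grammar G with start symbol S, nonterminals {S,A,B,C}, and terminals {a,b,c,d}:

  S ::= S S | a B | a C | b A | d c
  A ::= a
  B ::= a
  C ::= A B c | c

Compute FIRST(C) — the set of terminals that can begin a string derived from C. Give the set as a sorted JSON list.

Compute FIRST by fixpoint:
iter 1:
  A via A→a: +{a}
  B via B→a: +{a}
  C via C→A B c: +{a}
  C via C→c: +{c}
  S via S→a B: +{a}
  S via S→b A: +{b}
  S via S→d c: +{d}
  FIRST(S)={a,b,d}  FIRST(A)={a}  FIRST(B)={a}  FIRST(C)={a,c}
iter 2: (no change)
  FIRST(S)={a,b,d}  FIRST(A)={a}  FIRST(B)={a}  FIRST(C)={a,c}

FIRST(C) = ["a", "c"]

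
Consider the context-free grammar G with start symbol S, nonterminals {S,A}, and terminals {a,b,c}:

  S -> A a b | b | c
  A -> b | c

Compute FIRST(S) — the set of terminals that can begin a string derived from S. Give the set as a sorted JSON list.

Compute FIRST by fixpoint:
pass 1:
  A via A→b: +{b}
  A via A→c: +{c}
  S via S→A a b: +{b,c}
  S: {b,c}  A: {b,c}
pass 2: (no change)
  S: {b,c}  A: {b,c}

FIRST(S) = ["b", "c"]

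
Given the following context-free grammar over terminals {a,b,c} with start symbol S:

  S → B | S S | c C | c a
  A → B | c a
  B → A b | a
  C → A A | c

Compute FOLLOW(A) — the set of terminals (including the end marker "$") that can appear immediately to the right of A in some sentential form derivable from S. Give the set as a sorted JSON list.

FIRST iteration:
round 1:
  A via A→c a: +{c}
  B via B→A b: +{c}
  B via B→a: +{a}
  C via C→A A: +{c}
  S via S→B: +{a,c}
  FIRST(S)={a,c}  FIRST(A)={c}  FIRST(B)={a,c}  FIRST(C)={c}
round 2:
  A via A→B: +{a}
  C via C→A A: +{a}
  FIRST(S)={a,c}  FIRST(A)={a,c}  FIRST(B)={a,c}  FIRST(C)={a,c}
round 3: (stable)
  FIRST(S)={a,c}  FIRST(A)={a,c}  FIRST(B)={a,c}  FIRST(C)={a,c}

FOLLOW sets:
seed FOLLOW(S) with $
round 1:
  B→A b: FOLLOW(A) ⊇ FIRST(b) = {b}; new: +{b}
  C→A A: FOLLOW(A) ⊇ FIRST(A) = {a,c}; new: +{a,c}
  S→B: FOLLOW(B) ⊇ FOLLOW(S) ⊇ {$}; new: +{$}
  S→S S: FOLLOW(S) ⊇ FIRST(S) = {a,c}; new: +{a,c}
  S→c C: FOLLOW(C) ⊇ FOLLOW(S) ⊇ {$,a,c}; new: +{$,a,c}
  FOLLOW[S]={$,a,c}  FOLLOW[A]={a,b,c}  FOLLOW[B]={$}  FOLLOW[C]={$,a,c}
round 2:
  A→B: FOLLOW(B) ⊇ FOLLOW(A) ⊇ {a,b,c}; new: +{a,b,c}
  C→A A: FOLLOW(A) ⊇ FOLLOW(C) ⊇ {$,a,c}; new: +{$}
  FOLLOW[S]={$,a,c}  FOLLOW[A]={$,a,b,c}  FOLLOW[B]={$,a,b,c}  FOLLOW[C]={$,a,c}
round 3: (no change)
  FOLLOW[S]={$,a,c}  FOLLOW[A]={$,a,b,c}  FOLLOW[B]={$,a,b,c}  FOLLOW[C]={$,a,c}

FOLLOW(A) = ["$", "a", "b", "c"]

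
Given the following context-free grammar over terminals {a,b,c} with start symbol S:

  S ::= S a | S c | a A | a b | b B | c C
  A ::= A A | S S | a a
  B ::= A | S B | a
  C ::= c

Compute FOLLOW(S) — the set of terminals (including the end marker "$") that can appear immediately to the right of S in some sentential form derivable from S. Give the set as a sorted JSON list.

Compute FIRST by fixpoint:
[1]
  A via A→a a: +{a}
  B via B→A: +{a}
  C via C→c: +{c}
  S via S→a A: +{a}
  S via S→b B: +{b}
  S via S→c C: +{c}
  FIRST(S)={a,b,c}  FIRST(A)={a}  FIRST(B)={a}  FIRST(C)={c}
[2]
  A via A→S S: +{b,c}
  B via B→A: +{b,c}
  FIRST(S)={a,b,c}  FIRST(A)={a,b,c}  FIRST(B)={a,b,c}  FIRST(C)={c}
[3] (stable)
  FIRST(S)={a,b,c}  FIRST(A)={a,b,c}  FIRST(B)={a,b,c}  FIRST(C)={c}

Compute FOLLOW by fixpoint:
FOLLOW(S) := {$}
iter 1:
  A→A A: FOLLOW(A) ⊇ FIRST(A) = {a,b,c}; new: +{a,b,c}
  A→S S: FOLLOW(S) ⊇ FIRST(S) = {a,b,c}; new: +{a,b,c}
  S→a A: FOLLOW(A) ⊇ FOLLOW(S) ⊇ {$,a,b,c}; new: +{$}
  S→b B: FOLLOW(B) ⊇ FOLLOW(S) ⊇ {$,a,b,c}; new: +{$,a,b,c}
  S→c C: FOLLOW(C) ⊇ FOLLOW(S) ⊇ {$,a,b,c}; new: +{$,a,b,c}
  FOLLOW(S)={$,a,b,c}  FOLLOW(A)={$,a,b,c}  FOLLOW(B)={$,a,b,c}  FOLLOW(C)={$,a,b,c}
iter 2: (no change)
  FOLLOW(S)={$,a,b,c}  FOLLOW(A)={$,a,b,c}  FOLLOW(B)={$,a,b,c}  FOLLOW(C)={$,a,b,c}

FOLLOW(S) = ["$", "a", "b", "c"]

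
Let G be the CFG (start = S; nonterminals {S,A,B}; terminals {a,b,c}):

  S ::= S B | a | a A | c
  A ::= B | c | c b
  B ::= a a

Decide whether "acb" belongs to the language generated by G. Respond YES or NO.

Convert to CNF:
  S -> S B | T0 A | a | c
  A -> T0 T0 | T1 T2 | c
  B -> T0 T0
  T0 -> a
  T1 -> c
  T2 -> b

CYK fill:
  [0..0]={S,T0}  "a"  orig:{S}
  [1..1]={A,S,T1}  "c"  orig:{A,S}
  [2..2]={T2}  "b"  orig:{}
  [0..1]={S}  "ac"
  [1..2]={A}  "cb"
  [0..2]={S}  "acb"

S ∈ T[0,2] ⇒ YES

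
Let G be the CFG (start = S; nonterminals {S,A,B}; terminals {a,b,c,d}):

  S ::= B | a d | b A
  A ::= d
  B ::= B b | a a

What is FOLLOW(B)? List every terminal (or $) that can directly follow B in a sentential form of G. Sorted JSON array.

FIRST sets, iterate to fixpoint:
round 1:
  A via A→d: +{d}
  B via B→a a: +{a}
  S via S→B: +{a}
  S via S→b A: +{b}
  FIRST(S)={a,b}  FIRST(A)={d}  FIRST(B)={a}
round 2: (no change)
  FIRST(S)={a,b}  FIRST(A)={d}  FIRST(B)={a}

Compute FOLLOW by fixpoint:
initialize: $ ∈ FOLLOW(S)
pass 1:
  B→B b: FOLLOW(B) ⊇ FIRST(b) = {b}; new: +{b}
  S→B: FOLLOW(B) ⊇ FOLLOW(S) ⊇ {$}; new: +{$}
  S→b A: FOLLOW(A) ⊇ FOLLOW(S) ⊇ {$}; new: +{$}
  FOLLOW[S]={$}  FOLLOW[A]={$}  FOLLOW[B]={$,b}
pass 2: done
  FOLLOW[S]={$}  FOLLOW[A]={$}  FOLLOW[B]={$,b}

FOLLOW(B) = ["$", "b"]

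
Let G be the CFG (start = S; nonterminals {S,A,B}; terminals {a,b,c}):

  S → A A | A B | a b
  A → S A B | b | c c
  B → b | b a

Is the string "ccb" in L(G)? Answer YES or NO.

Convert to CNF:
  S -> A A | A B | T2 T1
  A -> S X3 | T0 T0 | b
  B -> T1 T2 | b
  T0 -> c
  T1 -> b
  T2 -> a
  X3 -> A B

Fill CYK table bottom-up:
  cell(0,0) c: {T0}  orig:{}
  cell(1,1) c: {T0}  orig:{}
  cell(2,2) b: {A,B,T1}  orig:{A,B}
  cell(0,1) cc: {A}
  cell(1,2) cb: ∅
  cell(0,2) ccb: {S,X3}  orig:{S}

S ∈ T[0,2] ⇒ YES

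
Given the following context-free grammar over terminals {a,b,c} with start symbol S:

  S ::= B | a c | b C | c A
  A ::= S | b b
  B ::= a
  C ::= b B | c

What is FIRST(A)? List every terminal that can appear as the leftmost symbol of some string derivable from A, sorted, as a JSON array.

FIRST sets, iterate to fixpoint:
round 1:
  A via A→b b: +{b}
  B via B→a: +{a}
  C via C→b B: +{b}
  C via C→c: +{c}
  S via S→B: +{a}
  S via S→b C: +{b}
  S via S→c A: +{c}
  FIRST(S)={a,b,c}  FIRST(A)={b}  FIRST(B)={a}  FIRST(C)={b,c}
round 2:
  A via A→S: +{a,c}
  FIRST(S)={a,b,c}  FIRST(A)={a,b,c}  FIRST(B)={a}  FIRST(C)={b,c}
round 3: done
  FIRST(S)={a,b,c}  FIRST(A)={a,b,c}  FIRST(B)={a}  FIRST(C)={b,c}

FIRST(A) = ["a", "b", "c"]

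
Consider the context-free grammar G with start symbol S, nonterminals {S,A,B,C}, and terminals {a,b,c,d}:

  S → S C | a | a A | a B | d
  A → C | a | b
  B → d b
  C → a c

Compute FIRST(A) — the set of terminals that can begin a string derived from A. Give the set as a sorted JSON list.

FIRST iteration:
round 1:
  A via A→a: +{a}
  A via A→b: +{b}
  B via B→d b: +{d}
  C via C→a c: +{a}
  S via S→a: +{a}
  S via S→d: +{d}
  FIRST[S]={a,d}  FIRST[A]={a,b}  FIRST[B]={d}  FIRST[C]={a}
round 2: (no change)
  FIRST[S]={a,d}  FIRST[A]={a,b}  FIRST[B]={d}  FIRST[C]={a}

FIRST(A) = ["a", "b"]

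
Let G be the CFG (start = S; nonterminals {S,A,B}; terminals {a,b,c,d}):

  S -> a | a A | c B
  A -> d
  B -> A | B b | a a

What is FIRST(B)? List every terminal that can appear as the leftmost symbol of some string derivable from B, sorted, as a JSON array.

FIRST iteration:
pass 1:
  A via A→d: +{d}
  B via B→A: +{d}
  B via B→a a: +{a}
  S via S→a: +{a}
  S via S→c B: +{c}
  S: {a,c}  A: {d}  B: {a,d}
pass 2: (no change)
  S: {a,c}  A: {d}  B: {a,d}

FIRST(B) = ["a", "d"]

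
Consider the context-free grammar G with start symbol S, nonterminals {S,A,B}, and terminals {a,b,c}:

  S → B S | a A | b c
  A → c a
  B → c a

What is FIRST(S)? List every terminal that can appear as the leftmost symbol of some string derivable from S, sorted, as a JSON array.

FIRST sets, iterate to fixpoint:
iter 1:
  A via A→c a: +{c}
  B via B→c a: +{c}
  S via S→B S: +{c}
  S via S→a A: +{a}
  S via S→b c: +{b}
  S: {a,b,c}  A: {c}  B: {c}
iter 2: done
  S: {a,b,c}  A: {c}  B: {c}

FIRST(S) = ["a", "b", "c"]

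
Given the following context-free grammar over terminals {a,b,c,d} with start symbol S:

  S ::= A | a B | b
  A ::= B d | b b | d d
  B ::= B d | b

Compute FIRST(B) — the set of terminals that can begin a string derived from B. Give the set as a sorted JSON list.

FIRST sets, iterate to fixpoint:
[1]
  A via A→b b: +{b}
  A via A→d d: +{d}
  B via B→b: +{b}
  S via S→A: +{b,d}
  S via S→a B: +{a}
  FIRST[S]={a,b,d}  FIRST[A]={b,d}  FIRST[B]={b}
[2] (no change)
  FIRST[S]={a,b,d}  FIRST[A]={b,d}  FIRST[B]={b}

FIRST(B) = ["b"]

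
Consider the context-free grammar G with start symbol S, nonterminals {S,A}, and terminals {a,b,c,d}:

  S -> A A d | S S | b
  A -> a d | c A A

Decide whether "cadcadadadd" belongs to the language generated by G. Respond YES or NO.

Convert to CNF:
  S -> A X4 | S S | b
  A -> T0 T1 | T2 X3
  T0 -> a
  T1 -> d
  T2 -> c
  X3 -> A A
  X4 -> A T1

CYK table (by increasing span):
  [0..0]={T2}  "c"  orig:{}
  [1..1]={T0}  "a"  orig:{}
  [2..2]={T1}  "d"  orig:{}
  [3..3]={T2}  "c"  orig:{}
  [4..4]={T0}  "a"  orig:{}
  [5..5]={T1}  "d"  orig:{}
  [6..6]={T0}  "a"  orig:{}
  [7..7]={T1}  "d"  orig:{}
  [8..8]={T0}  "a"  orig:{}
  [9..9]={T1}  "d"  orig:{}
  [10..10]={T1}  "d"  orig:{}
  [0..1]=∅  "ca"
  [1..2]={A}  "ad"
  [2..3]=∅  "dc"
  [3..4]=∅  "ca"
  [4..5]={A}  "ad"
  [5..6]=∅  "da"
  [6..7]={A}  "ad"
  [7..8]=∅  "da"
  [8..9]={A}  "ad"
  [9..10]=∅  "dd"
  [0..2]=∅  "cad"
  [1..3]=∅  "adc"
  [2..4]=∅  "dca"
  [3..5]=∅  "cad"
  [4..6]=∅  "ada"
  [5..7]=∅  "dad"
  [6..8]=∅  "ada"
  [7..9]=∅  "dad"
  [8..10]={X4}  "add"  orig:{}
  [0..3]=∅  "cadc"
  [1..4]=∅  "adca"
  [2..5]=∅  "dcad"
  [3..6]=∅  "cada"
  [4..7]={X3}  "adad"  orig:{}
  [5..8]=∅  "dada"
  [6..9]={X3}  "adad"  orig:{}
  [7..10]=∅  "dadd"
  [0..4]=∅  "cadca"
  [1..5]=∅  "adcad"
  [2..6]=∅  "dcada"
  [3..7]={A}  "cadad"
  [4..8]=∅  "adada"
  [5..9]=∅  "dadad"
  [6..10]={S}  "adadd"
  [0..5]=∅  "cadcad"
  [1..6]=∅  "adcada"
  [2..7]=∅  "dcadad"
  [3..8]=∅  "cadada"
  [4..9]=∅  "adadad"
  [5..10]=∅  "dadadd"
  [0..6]=∅  "cadcada"
  [1..7]={X3}  "adcadad"  orig:{}
  [2..8]=∅  "dcadada"
  [3..9]={X3}  "cadadad"  orig:{}
  [4..10]=∅  "adadadd"
  [0..7]={A}  "cadcadad"
  [1..8]=∅  "adcadada"
  [2..9]=∅  "dcadadad"
  [3..10]={S}  "cadadadd"
  [0..8]=∅  "cadcadada"
  [1..9]=∅  "adcadadad"
  [2..10]=∅  "dcadadadd"
  [0..9]={X3}  "cadcadadad"  orig:{}
  [1..10]=∅  "adcadadadd"
  [0..10]={S}  "cadcadadadd"

S ∈ T[0,10] ⇒ YES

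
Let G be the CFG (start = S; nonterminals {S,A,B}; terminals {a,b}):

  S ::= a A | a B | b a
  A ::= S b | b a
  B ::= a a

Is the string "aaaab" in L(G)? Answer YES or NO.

Convert to CNF:
  S -> T0 T1 | T1 A | T1 B
  A -> S T0 | T0 T1
  B -> T1 T1
  T0 -> b
  T1 -> a

CYK fill:
  T[0,0] 'a' = {T1}  orig:{}
  T[1,1] 'a' = {T1}  orig:{}
  T[2,2] 'a' = {T1}  orig:{}
  T[3,3] 'a' = {T1}  orig:{}
  T[4,4] 'b' = {T0}  orig:{}
  T[0,1] 'aa' = {B}
  T[1,2] 'aa' = {B}
  T[2,3] 'aa' = {B}
  T[3,4] 'ab' = ∅
  T[0,2] 'aaa' = {S}
  T[1,3] 'aaa' = {S}
  T[2,4] 'aab' = ∅
  T[0,3] 'aaaa' = ∅
  T[1,4] 'aaab' = {A}
  T[0,4] 'aaaab' = {S}

S ∈ T[0,4] ⇒ YES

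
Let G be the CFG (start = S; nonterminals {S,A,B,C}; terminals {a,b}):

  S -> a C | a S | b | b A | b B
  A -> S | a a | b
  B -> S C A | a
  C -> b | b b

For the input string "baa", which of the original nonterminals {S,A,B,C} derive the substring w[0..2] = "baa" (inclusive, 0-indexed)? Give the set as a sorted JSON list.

Convert to CNF:
  S -> T0 C | T0 S | T1 A | T1 B | b
  A -> T0 C | T0 S | T0 T0 | T1 A | T1 B | b
  B -> S X2 | a
  C -> T1 T1 | b
  T0 -> a
  T1 -> b
  X2 -> C A

Fill CYK table bottom-up, restricted to cells inside w[0..2]:
  [0..0]={A,C,S,T1}  "b"  orig:{A,C,S}
  [1..1]={B,T0}  "a"  orig:{B}
  [2..2]={B,T0}  "a"  orig:{B}
  [0..1]={A,S}  "ba"
  [1..2]={A}  "aa"
  [0..2]={A,S,X2}  "baa"  orig:{A,S}

Original NTs in T[0,2] deriving "baa": ["A", "S"]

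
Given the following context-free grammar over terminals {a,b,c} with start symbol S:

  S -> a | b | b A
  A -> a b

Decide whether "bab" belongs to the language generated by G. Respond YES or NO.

Convert to CNF:
  S -> T1 A | a | b
  A -> T0 T1
  T0 -> a
  T1 -> b

CYK fill:
  [0..0]={S,T1}  "b"  orig:{S}
  [1..1]={S,T0}  "a"  orig:{S}
  [2..2]={S,T1}  "b"  orig:{S}
  [0..1]=∅  "ba"
  [1..2]={A}  "ab"
  [0..2]={S}  "bab"

S ∈ T[0,2] ⇒ YES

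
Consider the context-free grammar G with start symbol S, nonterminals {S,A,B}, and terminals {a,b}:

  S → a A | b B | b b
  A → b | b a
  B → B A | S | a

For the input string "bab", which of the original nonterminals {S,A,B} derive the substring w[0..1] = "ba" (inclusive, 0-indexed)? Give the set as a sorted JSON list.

Convert to CNF:
  S -> T0 B | T0 T0 | T1 A
  A -> T0 T1 | b
  B -> B A | T0 B | T0 T0 | T1 A | a
  T0 -> b
  T1 -> a

CYK fill (cells [i..j] with 0 ≤ i ≤ j ≤ 1 only):
  T[0,0] 'b' = {A,T0}  orig:{A}
  T[1,1] 'a' = {B,T1}  orig:{B}
  T[0,1] 'ba' = {A,B,S}

Original NTs in T[0,1] deriving "ba": ["A", "B", "S"]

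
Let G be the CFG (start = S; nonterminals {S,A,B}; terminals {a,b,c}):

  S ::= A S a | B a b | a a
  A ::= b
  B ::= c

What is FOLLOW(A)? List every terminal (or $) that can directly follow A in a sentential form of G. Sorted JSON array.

FIRST iteration:
pass 1:
  A via A→b: +{b}
  B via B→c: +{c}
  S via S→A S a: +{b}
  S via S→B a b: +{c}
  S via S→a a: +{a}
  S: {a,b,c}  A: {b}  B: {c}
pass 2: — fixpoint
  S: {a,b,c}  A: {b}  B: {c}

FOLLOW iteration:
initialize: $ ∈ FOLLOW(S)
iter 1:
  S→A S a: FOLLOW(A) ⊇ FIRST(S) = {a,b,c}; new: +{a,b,c}
  S→A S a: FOLLOW(S) ⊇ FIRST(a) = {a}; new: +{a}
  S→B a b: FOLLOW(B) ⊇ FIRST(a) = {a}; new: +{a}
  FOLLOW[S]={$,a}  FOLLOW[A]={a,b,c}  FOLLOW[B]={a}
iter 2: done
  FOLLOW[S]={$,a}  FOLLOW[A]={a,b,c}  FOLLOW[B]={a}

FOLLOW(A) = ["a", "b", "c"]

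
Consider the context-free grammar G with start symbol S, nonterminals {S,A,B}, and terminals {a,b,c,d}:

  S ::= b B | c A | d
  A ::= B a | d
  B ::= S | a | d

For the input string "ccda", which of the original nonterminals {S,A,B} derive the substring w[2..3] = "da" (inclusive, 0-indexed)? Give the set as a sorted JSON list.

Convert to CNF:
  S -> T1 B | T2 A | d
  A -> B T0 | d
  B -> T1 B | T2 A | a | d
  T0 -> a
  T1 -> b
  T2 -> c

CYK fill, restricted to cells inside w[2..3]:
  cell(2,2) d: {A,B,S}
  cell(3,3) a: {B,T0}  orig:{B}
  cell(2,3) da: {A}

Original NTs in T[2,3] deriving "da": ["A"]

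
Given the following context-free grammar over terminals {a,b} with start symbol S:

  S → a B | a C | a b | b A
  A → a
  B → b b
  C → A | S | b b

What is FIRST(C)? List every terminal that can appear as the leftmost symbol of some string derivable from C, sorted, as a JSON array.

Compute FIRST by fixpoint:
pass 1:
  A via A→a: +{a}
  B via B→b b: +{b}
  C via C→A: +{a}
  C via C→b b: +{b}
  S via S→a B: +{a}
  S via S→b A: +{b}
  S: {a,b}  A: {a}  B: {b}  C: {a,b}
pass 2: (no change)
  S: {a,b}  A: {a}  B: {b}  C: {a,b}

FIRST(C) = ["a", "b"]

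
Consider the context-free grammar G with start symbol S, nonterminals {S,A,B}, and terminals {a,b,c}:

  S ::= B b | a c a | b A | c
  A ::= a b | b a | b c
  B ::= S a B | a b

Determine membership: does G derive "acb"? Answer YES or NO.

Convert to CNF:
  S -> B T1 | T0 X4 | T1 A | c
  A -> T0 T1 | T1 T0 | T1 T2
  B -> S X3 | T0 T1
  T0 -> a
  T1 -> b
  T2 -> c
  X3 -> T0 B
  X4 -> T2 T0

CYK table (by increasing span):
  T[0,0] 'a' = {T0}  orig:{}
  T[1,1] 'c' = {S,T2}  orig:{S}
  T[2,2] 'b' = {T1}  orig:{}
  T[0,1] 'ac' = ∅
  T[1,2] 'cb' = ∅
  T[0,2] 'acb' = ∅

S ∉ T[0,2] ⇒ NO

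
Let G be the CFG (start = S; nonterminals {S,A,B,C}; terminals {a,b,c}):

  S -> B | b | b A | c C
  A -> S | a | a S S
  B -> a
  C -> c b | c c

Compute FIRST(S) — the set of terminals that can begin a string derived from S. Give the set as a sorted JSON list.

FIRST sets, iterate to fixpoint:
round 1:
  A via A→a: +{a}
  B via B→a: +{a}
  C via C→c b: +{c}
  S via S→B: +{a}
  S via S→b: +{b}
  S via S→c C: +{c}
  FIRST(S)={a,b,c}  FIRST(A)={a}  FIRST(B)={a}  FIRST(C)={c}
round 2:
  A via A→S: +{b,c}
  FIRST(S)={a,b,c}  FIRST(A)={a,b,c}  FIRST(B)={a}  FIRST(C)={c}
round 3: (no change)
  FIRST(S)={a,b,c}  FIRST(A)={a,b,c}  FIRST(B)={a}  FIRST(C)={c}

FIRST(S) = ["a", "b", "c"]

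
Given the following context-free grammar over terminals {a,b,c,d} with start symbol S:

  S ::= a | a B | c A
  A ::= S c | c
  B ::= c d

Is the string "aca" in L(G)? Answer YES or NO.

Convert to CNF:
  S -> T0 A | T2 B | a
  A -> S T0 | c
  B -> T0 T1
  T0 -> c
  T1 -> d
  T2 -> a

CYK table (by increasing span):
  T[0,0] 'a' = {S,T2}  orig:{S}
  T[1,1] 'c' = {A,T0}  orig:{A}
  T[2,2] 'a' = {S,T2}  orig:{S}
  T[0,1] 'ac' = {A}
  T[1,2] 'ca' = ∅
  T[0,2] 'aca' = ∅

S ∉ T[0,2] ⇒ NO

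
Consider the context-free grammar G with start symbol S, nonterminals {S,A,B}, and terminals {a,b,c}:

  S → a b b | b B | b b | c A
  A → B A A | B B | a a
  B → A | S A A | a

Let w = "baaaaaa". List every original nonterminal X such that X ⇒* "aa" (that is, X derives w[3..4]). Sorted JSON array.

Convert to CNF:
  S -> T0 X6 | T1 B | T1 T1 | T2 A
  A -> B B | B X3 | T0 T0
  B -> B B | B X4 | S X5 | T0 T0 | a
  T0 -> a
  T1 -> b
  T2 -> c
  X3 -> A A
  X4 -> A A
  X5 -> A A
  X6 -> T1 T1

CYK fill (cells [i..j] with 3 ≤ i ≤ j ≤ 4 only):
  cell(3,3) a: {B,T0}  orig:{B}
  cell(4,4) a: {B,T0}  orig:{B}
  cell(3,4) aa: {A,B}

Original NTs in T[3,4] deriving "aa": ["A", "B"]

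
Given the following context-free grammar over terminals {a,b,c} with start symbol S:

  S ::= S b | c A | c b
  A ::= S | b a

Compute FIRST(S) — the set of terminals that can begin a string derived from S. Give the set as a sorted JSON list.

FIRST sets, iterate to fixpoint:
[1]
  A via A→b a: +{b}
  S via S→c A: +{c}
  FIRST(S)={c}  FIRST(A)={b}
[2]
  A via A→S: +{c}
  FIRST(S)={c}  FIRST(A)={b,c}
[3] — fixpoint
  FIRST(S)={c}  FIRST(A)={b,c}

FIRST(S) = ["c"]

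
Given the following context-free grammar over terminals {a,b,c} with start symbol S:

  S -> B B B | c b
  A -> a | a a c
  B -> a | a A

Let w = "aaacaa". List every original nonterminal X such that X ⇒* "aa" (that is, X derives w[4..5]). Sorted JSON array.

CNF form of G:
  S -> B X4 | T1 T2
  A -> T0 X3 | a
  B -> T0 A | a
  T0 -> a
  T1 -> c
  T2 -> b
  X3 -> T0 T1
  X4 -> B B

CYK table (by increasing span) — only the sub-triangle for w[4..5]:
  cell(4,4) a: {A,B,T0}  orig:{A,B}
  cell(5,5) a: {A,B,T0}  orig:{A,B}
  cell(4,5) aa: {B,X4}  orig:{B}

Original NTs in T[4,5] deriving "aa": ["B"]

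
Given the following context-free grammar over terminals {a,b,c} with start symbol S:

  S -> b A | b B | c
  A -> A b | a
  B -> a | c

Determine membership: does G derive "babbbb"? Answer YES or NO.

CNF form of G:
  S -> T0 A | T0 B | c
  A -> A T0 | a
  B -> a | c
  T0 -> b

CYK table (by increasing span):
  [0..0]={T0}  "b"  orig:{}
  [1..1]={A,B}  "a"
  [2..2]={T0}  "b"  orig:{}
  [3..3]={T0}  "b"  orig:{}
  [4..4]={T0}  "b"  orig:{}
  [5..5]={T0}  "b"  orig:{}
  [0..1]={S}  "ba"
  [1..2]={A}  "ab"
  [2..3]=∅  "bb"
  [3..4]=∅  "bb"
  [4..5]=∅  "bb"
  [0..2]={S}  "bab"
  [1..3]={A}  "abb"
  [2..4]=∅  "bbb"
  [3..5]=∅  "bbb"
  [0..3]={S}  "babb"
  [1..4]={A}  "abbb"
  [2..5]=∅  "bbbb"
  [0..4]={S}  "babbb"
  [1..5]={A}  "abbbb"
  [0..5]={S}  "babbbb"

S ∈ T[0,5] ⇒ YES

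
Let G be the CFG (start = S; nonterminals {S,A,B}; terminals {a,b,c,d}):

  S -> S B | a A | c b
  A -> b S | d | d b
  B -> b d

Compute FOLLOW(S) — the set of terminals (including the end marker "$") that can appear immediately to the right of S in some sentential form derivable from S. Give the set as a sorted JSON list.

Compute FIRST by fixpoint:
iter 1:
  A via A→b S: +{b}
  A via A→d: +{d}
  B via B→b d: +{b}
  S via S→a A: +{a}
  S via S→c b: +{c}
  FIRST[S]={a,c}  FIRST[A]={b,d}  FIRST[B]={b}
iter 2: — fixpoint
  FIRST[S]={a,c}  FIRST[A]={b,d}  FIRST[B]={b}

Compute FOLLOW by fixpoint:
seed FOLLOW(S) with $
iter 1:
  S→S B: FOLLOW(S) ⊇ FIRST(B) = {b}; new: +{b}
  S→S B: FOLLOW(B) ⊇ FOLLOW(S) ⊇ {$,b}; new: +{$,b}
  S→a A: FOLLOW(A) ⊇ FOLLOW(S) ⊇ {$,b}; new: +{$,b}
  S: {$,b}  A: {$,b}  B: {$,b}
iter 2: (no change)
  S: {$,b}  A: {$,b}  B: {$,b}

FOLLOW(S) = ["$", "b"]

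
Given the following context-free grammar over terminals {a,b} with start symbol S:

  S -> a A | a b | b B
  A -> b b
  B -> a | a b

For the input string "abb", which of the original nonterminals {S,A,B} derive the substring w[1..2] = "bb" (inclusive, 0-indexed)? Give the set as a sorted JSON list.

CNF form of G:
  S -> T0 B | T1 A | T1 T0
  A -> T0 T0
  B -> T1 T0 | a
  T0 -> b
  T1 -> a

Fill CYK table bottom-up, restricted to cells inside w[1..2]:
  [1..1]={T0}  "b"  orig:{}
  [2..2]={T0}  "b"  orig:{}
  [1..2]={A}  "bb"

Original NTs in T[1,2] deriving "bb": ["A"]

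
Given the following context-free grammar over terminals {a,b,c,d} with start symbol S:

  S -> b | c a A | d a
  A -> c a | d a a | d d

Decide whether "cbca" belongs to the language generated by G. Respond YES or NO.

CNF form of G:
  S -> T0 X4 | T2 T1 | b
  A -> T0 T1 | T2 T2 | T2 X3
  T0 -> c
  T1 -> a
  T2 -> d
  X3 -> T1 T1
  X4 -> T1 A

CYK table (by increasing span):
  cell(0,0) c: {T0}  orig:{}
  cell(1,1) b: {S}
  cell(2,2) c: {T0}  orig:{}
  cell(3,3) a: {T1}  orig:{}
  cell(0,1) cb: ∅
  cell(1,2) bc: ∅
  cell(2,3) ca: {A}
  cell(0,2) cbc: ∅
  cell(1,3) bca: ∅
  cell(0,3) cbca: ∅

S ∉ T[0,3] ⇒ NO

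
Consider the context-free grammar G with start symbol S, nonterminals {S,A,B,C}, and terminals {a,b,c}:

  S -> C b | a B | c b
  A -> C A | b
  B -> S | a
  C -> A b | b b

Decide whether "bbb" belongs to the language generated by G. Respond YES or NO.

Convert to CNF:
  S -> C T0 | T1 B | T2 T0
  A -> C A | b
  B -> C T0 | T1 B | T2 T0 | a
  C -> A T0 | T0 T0
  T0 -> b
  T1 -> a
  T2 -> c

Fill CYK table bottom-up:
  T[0,0] 'b' = {A,T0}  orig:{A}
  T[1,1] 'b' = {A,T0}  orig:{A}
  T[2,2] 'b' = {A,T0}  orig:{A}
  T[0,1] 'bb' = {C}
  T[1,2] 'bb' = {C}
  T[0,2] 'bbb' = {A,B,S}

S ∈ T[0,2] ⇒ YES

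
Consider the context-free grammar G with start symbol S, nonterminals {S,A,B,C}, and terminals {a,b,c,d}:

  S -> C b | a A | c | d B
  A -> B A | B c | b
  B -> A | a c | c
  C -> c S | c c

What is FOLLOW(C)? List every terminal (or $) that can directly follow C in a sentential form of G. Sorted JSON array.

FIRST iteration:
iter 1:
  A via A→b: +{b}
  B via B→A: +{b}
  B via B→a c: +{a}
  B via B→c: +{c}
  C via C→c S: +{c}
  S via S→C b: +{c}
  S via S→a A: +{a}
  S via S→d B: +{d}
  FIRST[S]={a,c,d}  FIRST[A]={b}  FIRST[B]={a,b,c}  FIRST[C]={c}
iter 2:
  A via A→B A: +{a,c}
  FIRST[S]={a,c,d}  FIRST[A]={a,b,c}  FIRST[B]={a,b,c}  FIRST[C]={c}
iter 3: — fixpoint
  FIRST[S]={a,c,d}  FIRST[A]={a,b,c}  FIRST[B]={a,b,c}  FIRST[C]={c}

FOLLOW sets:
initialize: $ ∈ FOLLOW(S)
iter 1:
  A→B A: FOLLOW(B) ⊇ FIRST(A) = {a,b,c}; new: +{a,b,c}
  B→A: FOLLOW(A) ⊇ FOLLOW(B) ⊇ {a,b,c}; new: +{a,b,c}
  S→C b: FOLLOW(C) ⊇ FIRST(b) = {b}; new: +{b}
  S→a A: FOLLOW(A) ⊇ FOLLOW(S) ⊇ {$}; new: +{$}
  S→d B: FOLLOW(B) ⊇ FOLLOW(S) ⊇ {$}; new: +{$}
  FOLLOW(S)={$}  FOLLOW(A)={$,a,b,c}  FOLLOW(B)={$,a,b,c}  FOLLOW(C)={b}
iter 2:
  C→c S: FOLLOW(S) ⊇ FOLLOW(C) ⊇ {b}; new: +{b}
  FOLLOW(S)={$,b}  FOLLOW(A)={$,a,b,c}  FOLLOW(B)={$,a,b,c}  FOLLOW(C)={b}
iter 3: (no change)
  FOLLOW(S)={$,b}  FOLLOW(A)={$,a,b,c}  FOLLOW(B)={$,a,b,c}  FOLLOW(C)={b}

FOLLOW(C) = ["b"]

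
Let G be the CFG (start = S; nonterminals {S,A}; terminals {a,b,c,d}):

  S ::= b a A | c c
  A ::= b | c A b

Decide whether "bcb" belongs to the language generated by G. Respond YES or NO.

CNF form of G:
  S -> T0 T0 | T1 X4
  A -> T0 X3 | b
  T0 -> c
  T1 -> b
  T2 -> a
  X3 -> A T1
  X4 -> T2 A

Fill CYK table bottom-up:
  T[0,0] 'b' = {A,T1}  orig:{A}
  T[1,1] 'c' = {T0}  orig:{}
  T[2,2] 'b' = {A,T1}  orig:{A}
  T[0,1] 'bc' = ∅
  T[1,2] 'cb' = ∅
  T[0,2] 'bcb' = ∅

S ∉ T[0,2] ⇒ NO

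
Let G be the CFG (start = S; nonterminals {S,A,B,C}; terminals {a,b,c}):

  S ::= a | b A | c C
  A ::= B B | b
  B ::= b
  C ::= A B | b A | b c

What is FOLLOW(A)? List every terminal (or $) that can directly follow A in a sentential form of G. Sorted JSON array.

FIRST iteration:
iter 1:
  A via A→b: +{b}
  B via B→b: +{b}
  C via C→A B: +{b}
  S via S→a: +{a}
  S via S→b A: +{b}
  S via S→c C: +{c}
  S: {a,b,c}  A: {b}  B: {b}  C: {b}
iter 2: (stable)
  S: {a,b,c}  A: {b}  B: {b}  C: {b}

FOLLOW sets:
initialize: $ ∈ FOLLOW(S)
round 1:
  A→B B: FOLLOW(B) ⊇ FIRST(B) = {b}; new: +{b}
  C→A B: FOLLOW(A) ⊇ FIRST(B) = {b}; new: +{b}
  S→b A: FOLLOW(A) ⊇ FOLLOW(S) ⊇ {$}; new: +{$}
  S→c C: FOLLOW(C) ⊇ FOLLOW(S) ⊇ {$}; new: +{$}
  FOLLOW(S)={$}  FOLLOW(A)={$,b}  FOLLOW(B)={b}  FOLLOW(C)={$}
round 2:
  A→B B: FOLLOW(B) ⊇ FOLLOW(A) ⊇ {$,b}; new: +{$}
  FOLLOW(S)={$}  FOLLOW(A)={$,b}  FOLLOW(B)={$,b}  FOLLOW(C)={$}
round 3: (stable)
  FOLLOW(S)={$}  FOLLOW(A)={$,b}  FOLLOW(B)={$,b}  FOLLOW(C)={$}

FOLLOW(A) = ["$", "b"]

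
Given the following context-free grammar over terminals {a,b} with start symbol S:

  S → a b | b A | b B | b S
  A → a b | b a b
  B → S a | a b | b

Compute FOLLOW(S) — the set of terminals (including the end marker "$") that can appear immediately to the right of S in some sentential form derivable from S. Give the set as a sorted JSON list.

FIRST iteration:
[1]
  A via A→a b: +{a}
  A via A→b a b: +{b}
  B via B→a b: +{a}
  B via B→b: +{b}
  S via S→a b: +{a}
  S via S→b A: +{b}
  FIRST[S]={a,b}  FIRST[A]={a,b}  FIRST[B]={a,b}
[2] — fixpoint
  FIRST[S]={a,b}  FIRST[A]={a,b}  FIRST[B]={a,b}

Compute FOLLOW by fixpoint:
initialize: $ ∈ FOLLOW(S)
[1]
  B→S a: FOLLOW(S) ⊇ FIRST(a) = {a}; new: +{a}
  S→b A: FOLLOW(A) ⊇ FOLLOW(S) ⊇ {$,a}; new: +{$,a}
  S→b B: FOLLOW(B) ⊇ FOLLOW(S) ⊇ {$,a}; new: +{$,a}
  FOLLOW(S)={$,a}  FOLLOW(A)={$,a}  FOLLOW(B)={$,a}
[2] (stable)
  FOLLOW(S)={$,a}  FOLLOW(A)={$,a}  FOLLOW(B)={$,a}

FOLLOW(S) = ["$", "a"]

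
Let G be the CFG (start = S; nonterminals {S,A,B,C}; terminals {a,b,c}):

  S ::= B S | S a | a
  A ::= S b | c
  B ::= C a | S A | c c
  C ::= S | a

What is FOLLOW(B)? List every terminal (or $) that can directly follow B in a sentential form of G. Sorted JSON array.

Compute FIRST by fixpoint:
[1]
  A via A→c: +{c}
  B via B→c c: +{c}
  C via C→a: +{a}
  S via S→B S: +{c}
  S via S→a: +{a}
  S: {a,c}  A: {c}  B: {c}  C: {a}
[2]
  A via A→S b: +{a}
  B via B→C a: +{a}
  C via C→S: +{c}
  S: {a,c}  A: {a,c}  B: {a,c}  C: {a,c}
[3] — fixpoint
  S: {a,c}  A: {a,c}  B: {a,c}  C: {a,c}

FOLLOW sets:
seed FOLLOW(S) with $
round 1:
  A→S b: FOLLOW(S) ⊇ FIRST(b) = {b}; new: +{b}
  B→C a: FOLLOW(C) ⊇ FIRST(a) = {a}; new: +{a}
  B→S A: FOLLOW(S) ⊇ FIRST(A) = {a,c}; new: +{a,c}
  S→B S: FOLLOW(B) ⊇ FIRST(S) = {a,c}; new: +{a,c}
  FOLLOW(S)={$,a,b,c}  FOLLOW(A)={}  FOLLOW(B)={a,c}  FOLLOW(C)={a}
round 2:
  B→S A: FOLLOW(A) ⊇ FOLLOW(B) ⊇ {a,c}; new: +{a,c}
  FOLLOW(S)={$,a,b,c}  FOLLOW(A)={a,c}  FOLLOW(B)={a,c}  FOLLOW(C)={a}
round 3: (stable)
  FOLLOW(S)={$,a,b,c}  FOLLOW(A)={a,c}  FOLLOW(B)={a,c}  FOLLOW(C)={a}

FOLLOW(B) = ["a", "c"]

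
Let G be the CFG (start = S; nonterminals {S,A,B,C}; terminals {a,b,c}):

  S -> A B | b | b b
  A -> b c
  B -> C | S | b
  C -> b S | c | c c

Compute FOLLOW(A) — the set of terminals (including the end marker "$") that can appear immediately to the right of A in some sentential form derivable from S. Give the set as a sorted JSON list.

FIRST sets, iterate to fixpoint:
[1]
  A via A→b c: +{b}
  B via B→b: +{b}
  C via C→b S: +{b}
  C via C→c: +{c}
  S via S→A B: +{b}
  S: {b}  A: {b}  B: {b}  C: {b,c}
[2]
  B via B→C: +{c}
  S: {b}  A: {b}  B: {b,c}  C: {b,c}
[3] — fixpoint
  S: {b}  A: {b}  B: {b,c}  C: {b,c}

Compute FOLLOW by fixpoint:
initialize: $ ∈ FOLLOW(S)
iter 1:
  S→A B: FOLLOW(A) ⊇ FIRST(B) = {b,c}; new: +{b,c}
  S→A B: FOLLOW(B) ⊇ FOLLOW(S) ⊇ {$}; new: +{$}
  FOLLOW[S]={$}  FOLLOW[A]={b,c}  FOLLOW[B]={$}  FOLLOW[C]={}
iter 2:
  B→C: FOLLOW(C) ⊇ FOLLOW(B) ⊇ {$}; new: +{$}
  FOLLOW[S]={$}  FOLLOW[A]={b,c}  FOLLOW[B]={$}  FOLLOW[C]={$}
iter 3: — fixpoint
  FOLLOW[S]={$}  FOLLOW[A]={b,c}  FOLLOW[B]={$}  FOLLOW[C]={$}

FOLLOW(A) = ["b", "c"]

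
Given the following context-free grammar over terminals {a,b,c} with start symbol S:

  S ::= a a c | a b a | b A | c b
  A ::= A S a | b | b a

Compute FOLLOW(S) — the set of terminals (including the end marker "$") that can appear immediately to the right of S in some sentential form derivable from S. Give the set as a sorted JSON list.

FIRST iteration:
round 1:
  A via A→b: +{b}
  S via S→a a c: +{a}
  S via S→b A: +{b}
  S via S→c b: +{c}
  FIRST(S)={a,b,c}  FIRST(A)={b}
round 2: done
  FIRST(S)={a,b,c}  FIRST(A)={b}

FOLLOW sets:
initialize: $ ∈ FOLLOW(S)
iter 1:
  A→A S a: FOLLOW(A) ⊇ FIRST(S) = {a,b,c}; new: +{a,b,c}
  A→A S a: FOLLOW(S) ⊇ FIRST(a) = {a}; new: +{a}
  S→b A: FOLLOW(A) ⊇ FOLLOW(S) ⊇ {$,a}; new: +{$}
  S: {$,a}  A: {$,a,b,c}
iter 2: done
  S: {$,a}  A: {$,a,b,c}

FOLLOW(S) = ["$", "a"]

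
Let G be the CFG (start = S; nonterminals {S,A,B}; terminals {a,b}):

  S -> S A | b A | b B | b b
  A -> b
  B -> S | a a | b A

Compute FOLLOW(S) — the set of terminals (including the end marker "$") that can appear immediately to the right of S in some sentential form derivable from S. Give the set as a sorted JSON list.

FIRST iteration:
iter 1:
  A via A→b: +{b}
  B via B→a a: +{a}
  B via B→b A: +{b}
  S via S→b A: +{b}
  FIRST[S]={b}  FIRST[A]={b}  FIRST[B]={a,b}
iter 2: — fixpoint
  FIRST[S]={b}  FIRST[A]={b}  FIRST[B]={a,b}

FOLLOW iteration:
FOLLOW(S) := {$}
[1]
  S→S A: FOLLOW(S) ⊇ FIRST(A) = {b}; new: +{b}
  S→S A: FOLLOW(A) ⊇ FOLLOW(S) ⊇ {$,b}; new: +{$,b}
  S→b B: FOLLOW(B) ⊇ FOLLOW(S) ⊇ {$,b}; new: +{$,b}
  FOLLOW[S]={$,b}  FOLLOW[A]={$,b}  FOLLOW[B]={$,b}
[2] (no change)
  FOLLOW[S]={$,b}  FOLLOW[A]={$,b}  FOLLOW[B]={$,b}

FOLLOW(S) = ["$", "b"]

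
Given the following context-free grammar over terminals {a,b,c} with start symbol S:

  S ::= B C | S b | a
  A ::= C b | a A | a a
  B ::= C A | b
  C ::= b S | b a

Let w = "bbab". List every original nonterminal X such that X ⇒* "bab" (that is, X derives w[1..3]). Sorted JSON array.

CNF form of G:
  S -> B C | S T0 | a
  A -> C T0 | T1 A | T1 T1
  B -> C A | b
  C -> T0 S | T0 T1
  T0 -> b
  T1 -> a

CYK fill, restricted to cells inside w[1..3]:
  [1..1]={B,T0}  "b"  orig:{B}
  [2..2]={S,T1}  "a"  orig:{S}
  [3..3]={B,T0}  "b"  orig:{B}
  [1..2]={C}  "ba"
  [2..3]={S}  "ab"
  [1..3]={A,C}  "bab"

Original NTs in T[1,3] deriving "bab": ["A", "C"]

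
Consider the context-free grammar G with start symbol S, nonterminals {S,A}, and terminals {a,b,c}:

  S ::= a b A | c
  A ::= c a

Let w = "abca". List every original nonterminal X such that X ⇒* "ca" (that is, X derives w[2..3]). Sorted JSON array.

Convert to CNF:
  S -> T1 X3 | c
  A -> T0 T1
  T0 -> c
  T1 -> a
  T2 -> b
  X3 -> T2 A

CYK fill — only the sub-triangle for w[2..3]:
  T[2,2] 'c' = {S,T0}  orig:{S}
  T[3,3] 'a' = {T1}  orig:{}
  T[2,3] 'ca' = {A}

Original NTs in T[2,3] deriving "ca": ["A"]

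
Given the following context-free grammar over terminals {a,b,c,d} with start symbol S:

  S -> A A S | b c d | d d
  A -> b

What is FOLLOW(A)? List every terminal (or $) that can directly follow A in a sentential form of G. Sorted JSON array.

Compute FIRST by fixpoint:
round 1:
  A via A→b: +{b}
  S via S→A A S: +{b}
  S via S→d d: +{d}
  S: {b,d}  A: {b}
round 2: done
  S: {b,d}  A: {b}

FOLLOW sets:
seed FOLLOW(S) with $
[1]
  S→A A S: FOLLOW(A) ⊇ FIRST(A) = {b}; new: +{b}
  S→A A S: FOLLOW(A) ⊇ FIRST(S) = {b,d}; new: +{d}
  FOLLOW[S]={$}  FOLLOW[A]={b,d}
[2] (no change)
  FOLLOW[S]={$}  FOLLOW[A]={b,d}

FOLLOW(A) = ["b", "d"]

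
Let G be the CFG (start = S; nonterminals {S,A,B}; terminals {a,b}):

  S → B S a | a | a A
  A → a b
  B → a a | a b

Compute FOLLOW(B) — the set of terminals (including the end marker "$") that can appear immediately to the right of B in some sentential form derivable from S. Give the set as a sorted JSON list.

FIRST iteration:
pass 1:
  A via A→a b: +{a}
  B via B→a a: +{a}
  S via S→B S a: +{a}
  FIRST(S)={a}  FIRST(A)={a}  FIRST(B)={a}
pass 2: (no change)
  FIRST(S)={a}  FIRST(A)={a}  FIRST(B)={a}

FOLLOW iteration:
FOLLOW(S) := {$}
[1]
  S→B S a: FOLLOW(B) ⊇ FIRST(S) = {a}; new: +{a}
  S→B S a: FOLLOW(S) ⊇ FIRST(a) = {a}; new: +{a}
  S→a A: FOLLOW(A) ⊇ FOLLOW(S) ⊇ {$,a}; new: +{$,a}
  FOLLOW[S]={$,a}  FOLLOW[A]={$,a}  FOLLOW[B]={a}
[2] — fixpoint
  FOLLOW[S]={$,a}  FOLLOW[A]={$,a}  FOLLOW[B]={a}

FOLLOW(B) = ["a"]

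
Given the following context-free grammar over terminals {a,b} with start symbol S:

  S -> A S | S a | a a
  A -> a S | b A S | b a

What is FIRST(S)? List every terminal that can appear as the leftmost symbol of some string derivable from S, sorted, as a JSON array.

FIRST sets, iterate to fixpoint:
pass 1:
  A via A→a S: +{a}
  A via A→b A S: +{b}
  S via S→A S: +{a,b}
  S: {a,b}  A: {a,b}
pass 2: (stable)
  S: {a,b}  A: {a,b}

FIRST(S) = ["a", "b"]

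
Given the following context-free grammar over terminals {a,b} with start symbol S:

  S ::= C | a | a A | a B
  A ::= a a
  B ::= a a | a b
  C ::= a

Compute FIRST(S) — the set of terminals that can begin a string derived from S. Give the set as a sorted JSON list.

FIRST iteration:
iter 1:
  A via A→a a: +{a}
  B via B→a a: +{a}
  C via C→a: +{a}
  S via S→C: +{a}
  FIRST[S]={a}  FIRST[A]={a}  FIRST[B]={a}  FIRST[C]={a}
iter 2: done
  FIRST[S]={a}  FIRST[A]={a}  FIRST[B]={a}  FIRST[C]={a}

FIRST(S) = ["a"]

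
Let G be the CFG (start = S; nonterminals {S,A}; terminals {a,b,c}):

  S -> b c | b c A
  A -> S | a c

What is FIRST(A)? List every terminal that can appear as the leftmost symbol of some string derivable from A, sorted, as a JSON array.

FIRST sets, iterate to fixpoint:
round 1:
  A via A→a c: +{a}
  S via S→b c: +{b}
  FIRST(S)={b}  FIRST(A)={a}
round 2:
  A via A→S: +{b}
  FIRST(S)={b}  FIRST(A)={a,b}
round 3: done
  FIRST(S)={b}  FIRST(A)={a,b}

FIRST(A) = ["a", "b"]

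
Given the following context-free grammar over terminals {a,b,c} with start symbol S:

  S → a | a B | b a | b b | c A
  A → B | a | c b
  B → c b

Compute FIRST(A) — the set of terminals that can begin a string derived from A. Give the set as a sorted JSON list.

FIRST iteration:
iter 1:
  A via A→a: +{a}
  A via A→c b: +{c}
  B via B→c b: +{c}
  S via S→a: +{a}
  S via S→b a: +{b}
  S via S→c A: +{c}
  FIRST[S]={a,b,c}  FIRST[A]={a,c}  FIRST[B]={c}
iter 2: done
  FIRST[S]={a,b,c}  FIRST[A]={a,c}  FIRST[B]={c}

FIRST(A) = ["a", "c"]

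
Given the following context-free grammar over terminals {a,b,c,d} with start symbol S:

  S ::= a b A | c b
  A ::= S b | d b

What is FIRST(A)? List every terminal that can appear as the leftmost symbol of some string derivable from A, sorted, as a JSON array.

FIRST iteration:
round 1:
  A via A→d b: +{d}
  S via S→a b A: +{a}
  S via S→c b: +{c}
  S: {a,c}  A: {d}
round 2:
  A via A→S b: +{a,c}
  S: {a,c}  A: {a,c,d}
round 3: — fixpoint
  S: {a,c}  A: {a,c,d}

FIRST(A) = ["a", "c", "d"]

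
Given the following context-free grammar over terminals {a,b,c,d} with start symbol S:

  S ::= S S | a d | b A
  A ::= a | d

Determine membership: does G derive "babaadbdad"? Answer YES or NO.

Convert to CNF:
  S -> S S | T0 T1 | T2 A
  A -> a | d
  T0 -> a
  T1 -> d
  T2 -> b

CYK table (by increasing span):
  cell(0,0) b: {T2}  orig:{}
  cell(1,1) a: {A,T0}  orig:{A}
  cell(2,2) b: {T2}  orig:{}
  cell(3,3) a: {A,T0}  orig:{A}
  cell(4,4) a: {A,T0}  orig:{A}
  cell(5,5) d: {A,T1}  orig:{A}
  cell(6,6) b: {T2}  orig:{}
  cell(7,7) d: {A,T1}  orig:{A}
  cell(8,8) a: {A,T0}  orig:{A}
  cell(9,9) d: {A,T1}  orig:{A}
  cell(0,1) ba: {S}
  cell(1,2) ab: ∅
  cell(2,3) ba: {S}
  cell(3,4) aa: ∅
  cell(4,5) ad: {S}
  cell(5,6) db: ∅
  cell(6,7) bd: {S}
  cell(7,8) da: ∅
  cell(8,9) ad: {S}
  cell(0,2) bab: ∅
  cell(1,3) aba: ∅
  cell(2,4) baa: ∅
  cell(3,5) aad: ∅
  cell(4,6) adb: ∅
  cell(5,7) dbd: ∅
  cell(6,8) bda: ∅
  cell(7,9) dad: ∅
  cell(0,3) baba: {S}
  cell(1,4) abaa: ∅
  cell(2,5) baad: {S}
  cell(3,6) aadb: ∅
  cell(4,7) adbd: {S}
  cell(5,8) dbda: ∅
  cell(6,9) bdad: {S}
  cell(0,4) babaa: ∅
  cell(1,5) abaad: ∅
  cell(2,6) baadb: ∅
  cell(3,7) aadbd: ∅
  cell(4,8) adbda: ∅
  cell(5,9) dbdad: ∅
  cell(0,5) babaad: {S}
  cell(1,6) abaadb: ∅
  cell(2,7) baadbd: {S}
  cell(3,8) aadbda: ∅
  cell(4,9) adbdad: {S}
  cell(0,6) babaadb: ∅
  cell(1,7) abaadbd: ∅
  cell(2,8) baadbda: ∅
  cell(3,9) aadbdad: ∅
  cell(0,7) babaadbd: {S}
  cell(1,8) abaadbda: ∅
  cell(2,9) baadbdad: {S}
  cell(0,8) babaadbda: ∅
  cell(1,9) abaadbdad: ∅
  cell(0,9) babaadbdad: {S}

S ∈ T[0,9] ⇒ YES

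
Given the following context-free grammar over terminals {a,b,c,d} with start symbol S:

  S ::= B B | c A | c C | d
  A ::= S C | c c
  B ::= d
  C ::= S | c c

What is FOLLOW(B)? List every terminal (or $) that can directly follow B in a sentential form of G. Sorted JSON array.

Compute FIRST by fixpoint:
round 1:
  A via A→c c: +{c}
  B via B→d: +{d}
  C via C→c c: +{c}
  S via S→B B: +{d}
  S via S→c A: +{c}
  S: {c,d}  A: {c}  B: {d}  C: {c}
round 2:
  A via A→S C: +{d}
  C via C→S: +{d}
  S: {c,d}  A: {c,d}  B: {d}  C: {c,d}
round 3: (no change)
  S: {c,d}  A: {c,d}  B: {d}  C: {c,d}

Compute FOLLOW by fixpoint:
seed FOLLOW(S) with $
iter 1:
  A→S C: FOLLOW(S) ⊇ FIRST(C) = {c,d}; new: +{c,d}
  S→B B: FOLLOW(B) ⊇ FIRST(B) = {d}; new: +{d}
  S→B B: FOLLOW(B) ⊇ FOLLOW(S) ⊇ {$,c,d}; new: +{$,c}
  S→c A: FOLLOW(A) ⊇ FOLLOW(S) ⊇ {$,c,d}; new: +{$,c,d}
  S→c C: FOLLOW(C) ⊇ FOLLOW(S) ⊇ {$,c,d}; new: +{$,c,d}
  FOLLOW(S)={$,c,d}  FOLLOW(A)={$,c,d}  FOLLOW(B)={$,c,d}  FOLLOW(C)={$,c,d}
iter 2: (no change)
  FOLLOW(S)={$,c,d}  FOLLOW(A)={$,c,d}  FOLLOW(B)={$,c,d}  FOLLOW(C)={$,c,d}

FOLLOW(B) = ["$", "c", "d"]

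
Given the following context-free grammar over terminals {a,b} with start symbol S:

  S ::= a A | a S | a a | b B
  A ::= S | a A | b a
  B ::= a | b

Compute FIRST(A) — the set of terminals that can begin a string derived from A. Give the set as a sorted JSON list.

FIRST iteration:
[1]
  A via A→a A: +{a}
  A via A→b a: +{b}
  B via B→a: +{a}
  B via B→b: +{b}
  S via S→a A: +{a}
  S via S→b B: +{b}
  FIRST[S]={a,b}  FIRST[A]={a,b}  FIRST[B]={a,b}
[2] (stable)
  FIRST[S]={a,b}  FIRST[A]={a,b}  FIRST[B]={a,b}

FIRST(A) = ["a", "b"]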